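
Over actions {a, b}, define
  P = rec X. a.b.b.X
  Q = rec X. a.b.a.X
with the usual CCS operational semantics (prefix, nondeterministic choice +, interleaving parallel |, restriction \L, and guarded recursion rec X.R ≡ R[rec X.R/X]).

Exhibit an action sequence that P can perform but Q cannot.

P's transition system — 3 states:
  u0 = rec X. a.b.b.X has moves —a→ u1
  u1 = b.b.(rec X. a.b.b.X) has moves —b→ u2
  u2 = b.(rec X. a.b.b.X) has moves —b→ u0
Q's transition system — 3 states:
  v0 = rec X. a.b.a.X has moves —a→ v1
  v1 = b.a.(rec X. a.b.a.X) has moves —b→ v2
  v2 = a.(rec X. a.b.a.X) has moves —a→ v0
Executing abb from P (initial set {u0}):
  step 1 (a): {u1}
  step 2 (b): {u2}
  step 3 (b): {u0}
  — P admits the full trace.
Executing abb from Q (initial set {v0}):
  step 1 (a): {v1}
  step 2 (b): {v2}
  step 3 (b): ∅  — Q cannot continue

abb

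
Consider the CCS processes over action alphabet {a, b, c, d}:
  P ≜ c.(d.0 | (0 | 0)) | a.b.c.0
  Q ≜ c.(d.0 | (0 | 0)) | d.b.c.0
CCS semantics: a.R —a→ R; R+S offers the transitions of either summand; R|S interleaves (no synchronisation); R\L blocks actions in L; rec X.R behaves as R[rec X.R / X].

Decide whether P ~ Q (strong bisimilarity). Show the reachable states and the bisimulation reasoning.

P's transition system — 12 states:
  p0 = c.(d.0 | (0 | 0)) | a.b.c.0 ⊢ —a→ p1, —c→ p2
  p1 = c.(d.0 | (0 | 0)) | b.c.0 ⊢ —b→ p3, —c→ p4
  p2 = d.0 | (0 | 0) | a.b.c.0 ⊢ —a→ p4, —d→ p5
  p3 = c.(d.0 | (0 | 0)) | c.0 ⊢ —c→ p6, —c→ p7
  p4 = d.0 | (0 | 0) | b.c.0 ⊢ —b→ p7, —d→ p8
  p5 = 0 | (0 | 0) | a.b.c.0 ⊢ —a→ p8
  p6 = c.(d.0 | (0 | 0)) | 0 ⊢ —c→ p9
  p7 = d.0 | (0 | 0) | c.0 ⊢ —c→ p9, —d→ p10
  p8 = 0 | (0 | 0) | b.c.0 ⊢ —b→ p10
  p9 = d.0 | (0 | 0) | 0 ⊢ —d→ p11
  p10 = 0 | (0 | 0) | c.0 ⊢ —c→ p11
  p11 = 0 | (0 | 0) | 0 ⊢ deadlocked
Q's transition system — 12 states:
  q0 = c.(d.0 | (0 | 0)) | d.b.c.0 ⊢ —c→ q1, —d→ q2
  q1 = d.0 | (0 | 0) | d.b.c.0 ⊢ —d→ q3, —d→ q4
  q2 = c.(d.0 | (0 | 0)) | b.c.0 ⊢ —b→ q5, —c→ q4
  q3 = 0 | (0 | 0) | d.b.c.0 ⊢ —d→ q6
  q4 = d.0 | (0 | 0) | b.c.0 ⊢ —b→ q7, —d→ q6
  q5 = c.(d.0 | (0 | 0)) | c.0 ⊢ —c→ q7, —c→ q8
  q6 = 0 | (0 | 0) | b.c.0 ⊢ —b→ q9
  q7 = d.0 | (0 | 0) | c.0 ⊢ —c→ q10, —d→ q9
  q8 = c.(d.0 | (0 | 0)) | 0 ⊢ —c→ q10
  q9 = 0 | (0 | 0) | c.0 ⊢ —c→ q11
  q10 = d.0 | (0 | 0) | 0 ⊢ —d→ q11
  q11 = 0 | (0 | 0) | 0 ⊢ deadlocked
Bisimilarity quotient blocks:
  B0 = {p0}
  B1 = {p2}
  B2 = {p5}
  B3 = {p8, q6}
  B4 = {p10, q9}
  B5 = {p11, q11}
  B6 = {p4, q4}
  B7 = {p7, q7}
  B8 = {p9, q10}
  B9 = {p1, q2}
  B10 = {p3, q5}
  B11 = {p6, q8}
  B12 = {q0}
  B13 = {q1}
  B14 = {q3}
p0 ∈ B0, q0 ∈ B12 → different blocks

P ≁ Q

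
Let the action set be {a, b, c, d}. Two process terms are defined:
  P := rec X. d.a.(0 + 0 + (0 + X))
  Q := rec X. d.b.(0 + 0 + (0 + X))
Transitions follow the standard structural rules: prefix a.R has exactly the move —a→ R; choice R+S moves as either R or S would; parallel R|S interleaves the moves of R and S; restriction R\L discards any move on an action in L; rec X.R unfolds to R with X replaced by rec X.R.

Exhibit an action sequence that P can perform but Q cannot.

da

Reachable graph of P (3 states):
  s0 = rec X. d.a.(0 + 0 + (0 + X)) has moves ··d··> s1
  s1 = a.(0 + 0 + (0 + (rec X. d.a.(0 + 0 + (0 + X))))) has moves ··a··> s2
  s2 = 0 + 0 + (0 + (rec X. d.a.(0 + 0 + (0 + X)))) has moves ··d··> s1
Reachable graph of Q (3 states):
  t0 = rec X. d.b.(0 + 0 + (0 + X)) has moves ··d··> t1
  t1 = b.(0 + 0 + (0 + (rec X. d.b.(0 + 0 + (0 + X))))) has moves ··b··> t2
  t2 = 0 + 0 + (0 + (rec X. d.b.(0 + 0 + (0 + X)))) has moves ··d··> t1
Trace ⟨da⟩ through P, begin at {s0}:
  step 1 (d): {s1}
  step 2 (a): {s2}
  P completes σ.
Trace ⟨da⟩ through Q, begin at {t0}:
  step 1 (d): {t1}
  step 2 (a): ∅ (Q stuck)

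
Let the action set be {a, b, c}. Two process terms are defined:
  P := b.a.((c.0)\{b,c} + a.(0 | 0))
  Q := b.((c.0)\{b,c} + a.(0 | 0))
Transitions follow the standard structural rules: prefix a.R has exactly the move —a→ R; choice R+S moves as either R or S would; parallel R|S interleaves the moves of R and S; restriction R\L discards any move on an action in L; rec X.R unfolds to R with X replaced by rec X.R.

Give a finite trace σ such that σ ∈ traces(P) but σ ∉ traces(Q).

LTS(P): 4 reachable states
  m0 = b.a.((c.0)\{b,c} + a.(0 | 0)) | --b--▸ m1
  m1 = a.((c.0)\{b,c} + a.(0 | 0)) | --a--▸ m2
  m2 = (c.0)\{b,c} + a.(0 | 0) | --a--▸ m3
  m3 = 0 | 0 | (no moves)
LTS(Q): 3 reachable states
  n0 = b.((c.0)\{b,c} + a.(0 | 0)) | --b--▸ n1
  n1 = (c.0)\{b,c} + a.(0 | 0) | --a--▸ n2
  n2 = 0 | 0 | (no moves)
Executing baa from P (initial set {m0}):
  step 1 (b): {m1}
  step 2 (a): {m2}
  step 3 (a): {m3}
  ✓ P
Executing baa from Q (initial set {n0}):
  step 1 (b): {n1}
  step 2 (a): {n2}
  step 3 (a): ∅  — Q cannot continue

baa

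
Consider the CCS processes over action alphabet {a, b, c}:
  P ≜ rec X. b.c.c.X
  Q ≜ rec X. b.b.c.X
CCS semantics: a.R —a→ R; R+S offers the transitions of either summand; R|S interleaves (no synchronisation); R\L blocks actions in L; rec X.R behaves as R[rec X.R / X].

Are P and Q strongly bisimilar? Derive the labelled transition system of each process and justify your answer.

NO

Reachable graph of P (3 states):
  p0 = rec X. b.c.c.X → -b-> p1
  p1 = c.c.(rec X. b.c.c.X) → -c-> p2
  p2 = c.(rec X. b.c.c.X) → -c-> p0
Reachable graph of Q (3 states):
  q0 = rec X. b.b.c.X → -b-> q1
  q1 = b.c.(rec X. b.b.c.X) → -b-> q2
  q2 = c.(rec X. b.b.c.X) → -c-> q0
Coarsest stable partition (strong bisimilarity classes):
  B0 = {p0}
  B1 = {p1}
  B2 = {p2}
  B3 = {q0}
  B4 = {q1}
  B5 = {q2}
p0 ∈ B0, q0 ∈ B3 → different blocks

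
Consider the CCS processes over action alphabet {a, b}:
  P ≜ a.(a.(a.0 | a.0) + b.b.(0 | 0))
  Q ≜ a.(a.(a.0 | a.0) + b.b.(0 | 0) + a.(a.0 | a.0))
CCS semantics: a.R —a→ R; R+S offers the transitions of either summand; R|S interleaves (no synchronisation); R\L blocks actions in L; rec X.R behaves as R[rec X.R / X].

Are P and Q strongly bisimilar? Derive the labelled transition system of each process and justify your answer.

YES

P's transition system — 7 states:
  m0 = a.(a.(a.0 | a.0) + b.b.(0 | 0)) :: -a-> m1
  m1 = a.(a.0 | a.0) + b.b.(0 | 0) :: -a-> m2, -b-> m3
  m2 = a.0 | a.0 :: -a-> m4, -a-> m5
  m3 = b.(0 | 0) :: -b-> m6
  m4 = 0 | a.0 :: -a-> m6
  m5 = a.0 | 0 :: -a-> m6
  m6 = 0 | 0 :: deadlocked
Q's transition system — 7 states:
  n0 = a.(a.(a.0 | a.0) + b.b.(0 | 0) + a.(a.0 | a.0)) :: -a-> n1
  n1 = a.(a.0 | a.0) + b.b.(0 | 0) + a.(a.0 | a.0) :: -a-> n2, -b-> n3
  n2 = a.0 | a.0 :: -a-> n4, -a-> n5
  n3 = b.(0 | 0) :: -b-> n6
  n4 = 0 | a.0 :: -a-> n6
  n5 = a.0 | 0 :: -a-> n6
  n6 = 0 | 0 :: deadlocked
Bisimilarity quotient blocks:
  B0 = {m0, n0}
  B1 = {m1, n1}
  B2 = {m3, n3}
  B3 = {m6, n6}
  B4 = {m2, n2}
  B5 = {m4, m5, n4, n5}
m0 ∈ B0, n0 ∈ B0 → same block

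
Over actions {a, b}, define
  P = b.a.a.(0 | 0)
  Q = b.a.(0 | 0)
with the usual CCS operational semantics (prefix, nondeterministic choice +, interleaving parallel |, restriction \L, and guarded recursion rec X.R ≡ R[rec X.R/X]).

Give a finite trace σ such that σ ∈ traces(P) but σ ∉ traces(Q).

Reachable graph of P (4 states):
  p0 = b.a.a.(0 | 0) :: --b--▸ p1
  p1 = a.a.(0 | 0) :: --a--▸ p2
  p2 = a.(0 | 0) :: --a--▸ p3
  p3 = 0 | 0 :: stopped
Reachable graph of Q (3 states):
  q0 = b.a.(0 | 0) :: --b--▸ q1
  q1 = a.(0 | 0) :: --a--▸ q2
  q2 = 0 | 0 :: stopped
Run σ = ⟨baa⟩ on P: start {p0}
  after b @ step 1: {p1}
  after a @ step 2: {p2}
  after a @ step 3: {p3}
  — P admits the full trace.
Run σ = ⟨baa⟩ on Q: start {q0}
  after b @ step 1: {q1}
  after a @ step 2: {q2}
  after a @ step 3: ∅ (Q stuck)

baa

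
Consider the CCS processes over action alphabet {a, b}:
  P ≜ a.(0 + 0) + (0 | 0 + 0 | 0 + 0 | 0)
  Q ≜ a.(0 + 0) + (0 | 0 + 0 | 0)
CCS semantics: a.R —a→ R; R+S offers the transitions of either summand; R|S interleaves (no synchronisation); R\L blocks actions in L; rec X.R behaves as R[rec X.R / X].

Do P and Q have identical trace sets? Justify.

traces(P) = traces(Q)

P's transition system — 2 states:
  s0 = a.(0 + 0) + (0 | 0 + 0 | 0 + 0 | 0) has moves --a--▸ s1
  s1 = 0 + 0 has moves stopped
Q's transition system — 2 states:
  t0 = a.(0 + 0) + (0 | 0 + 0 | 0) has moves --a--▸ t1
  t1 = 0 + 0 has moves stopped
Partition-refinement fixed point:
  B0 = {s0, t0}
  B1 = {s1, t1}
s0 ∈ B0, t0 ∈ B0 → same block
Bisimilar ⇒ trace-equivalent.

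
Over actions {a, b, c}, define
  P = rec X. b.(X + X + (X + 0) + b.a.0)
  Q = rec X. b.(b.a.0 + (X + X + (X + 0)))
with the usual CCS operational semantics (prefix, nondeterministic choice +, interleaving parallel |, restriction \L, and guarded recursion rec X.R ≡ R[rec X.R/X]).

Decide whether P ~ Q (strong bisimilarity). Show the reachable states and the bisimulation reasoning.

P ~ Q

Reachable graph of P (4 states):
  p0 = rec X. b.(X + X + (X + 0) + b.a.0) → --b--▸ p1
  p1 = (rec X. b.(X + X + (X + 0) + b.a.0)) + (rec X. b.(X + X + (X + 0) + b.a.0)) + ((rec X. b.(X + X + (X + 0) + b.a.0)) + 0) + b.a.0 → --b--▸ p1, --b--▸ p2
  p2 = a.0 → --a--▸ p3
  p3 = 0 → stopped
Reachable graph of Q (4 states):
  q0 = rec X. b.(b.a.0 + (X + X + (X + 0))) → --b--▸ q1
  q1 = b.a.0 + ((rec X. b.(b.a.0 + (X + X + (X + 0)))) + (rec X. b.(b.a.0 + (X + X + (X + 0)))) + ((rec X. b.(b.a.0 + (X + X + (X + 0)))) + 0)) → --b--▸ q1, --b--▸ q2
  q2 = a.0 → --a--▸ q3
  q3 = 0 → stopped
Bisimilarity quotient blocks:
  B0 = {p0, q0}
  B1 = {p1, q1}
  B2 = {p2, q2}
  B3 = {p3, q3}
p0 ∈ B0, q0 ∈ B0 → same block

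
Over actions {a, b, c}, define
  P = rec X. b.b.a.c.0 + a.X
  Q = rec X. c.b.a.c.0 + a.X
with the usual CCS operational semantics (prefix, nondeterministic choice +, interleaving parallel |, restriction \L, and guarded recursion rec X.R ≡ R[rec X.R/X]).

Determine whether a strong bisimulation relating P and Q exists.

P ≁ Q

P's transition system — 5 states:
  p0 = rec X. b.b.a.c.0 + a.X :: --a--▸ p0, --b--▸ p1
  p1 = b.a.c.0 :: --b--▸ p2
  p2 = a.c.0 :: --a--▸ p3
  p3 = c.0 :: --c--▸ p4
  p4 = 0 :: deadlocked
Q's transition system — 5 states:
  q0 = rec X. c.b.a.c.0 + a.X :: --a--▸ q0, --c--▸ q1
  q1 = b.a.c.0 :: --b--▸ q2
  q2 = a.c.0 :: --a--▸ q3
  q3 = c.0 :: --c--▸ q4
  q4 = 0 :: deadlocked
Coarsest stable partition (strong bisimilarity classes):
  B0 = {p0}
  B1 = {p1, q1}
  B2 = {p2, q2}
  B3 = {p3, q3}
  B4 = {p4, q4}
  B5 = {q0}
p0 ∈ B0, q0 ∈ B5 → different blocks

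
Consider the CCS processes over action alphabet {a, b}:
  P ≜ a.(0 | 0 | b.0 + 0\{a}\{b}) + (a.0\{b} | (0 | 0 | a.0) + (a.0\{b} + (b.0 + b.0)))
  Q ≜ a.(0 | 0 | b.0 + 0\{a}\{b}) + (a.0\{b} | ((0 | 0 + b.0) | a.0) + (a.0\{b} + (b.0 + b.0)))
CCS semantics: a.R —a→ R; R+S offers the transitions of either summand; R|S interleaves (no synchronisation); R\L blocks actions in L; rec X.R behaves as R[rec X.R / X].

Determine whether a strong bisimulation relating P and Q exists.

Reachable graph of P (8 states):
  u0 = a.(0 | 0 | b.0 + 0\{a}\{b}) + (a.0\{b} | (0 | 0 | a.0) + (a.0\{b} + (b.0 + b.0))) ⊢ --a--▸ u1, --a--▸ u2, --a--▸ u3, --a--▸ u4, --b--▸ u5
  u1 = 0 | 0 | b.0 + 0\{a}\{b} ⊢ --b--▸ u6
  u2 = 0\{b} ⊢ ∅
  u3 = 0\{b} | (0 | 0 | a.0) ⊢ --a--▸ u7
  u4 = a.0\{b} | (0 | 0 | 0) ⊢ --a--▸ u7
  u5 = 0 ⊢ ∅
  u6 = 0 | 0 | 0 ⊢ ∅
  u7 = 0\{b} | (0 | 0 | 0) ⊢ ∅
Reachable graph of Q (12 states):
  v0 = a.(0 | 0 | b.0 + 0\{a}\{b}) + (a.0\{b} | ((0 | 0 + b.0) | a.0) + (a.0\{b} + (b.0 + b.0))) ⊢ --a--▸ v1, --a--▸ v2, --a--▸ v3, --a--▸ v4, --b--▸ v5, --b--▸ v6
  v1 = 0 | 0 | b.0 + 0\{a}\{b} ⊢ --b--▸ v7
  v2 = 0\{b} ⊢ ∅
  v3 = 0\{b} | ((0 | 0 + b.0) | a.0) ⊢ --a--▸ v8, --b--▸ v9
  v4 = a.0\{b} | ((0 | 0 + b.0) | 0) ⊢ --a--▸ v8, --b--▸ v10
  v5 = 0 ⊢ ∅
  v6 = a.0\{b} | (0 | a.0) ⊢ --a--▸ v10, --a--▸ v9
  v7 = 0 | 0 | 0 ⊢ ∅
  v8 = 0\{b} | ((0 | 0 + b.0) | 0) ⊢ --b--▸ v11
  v9 = 0\{b} | (0 | a.0) ⊢ --a--▸ v11
  v10 = a.0\{b} | (0 | 0) ⊢ --a--▸ v11
  v11 = 0\{b} | (0 | 0) ⊢ ∅
Bisimilarity quotient blocks:
  B0 = {u0}
  B1 = {u3, u4, v10, v9}
  B2 = {u2, u5, u6, u7, v11, v2, v5, v7}
  B3 = {u1, v1, v8}
  B4 = {v0}
  B5 = {v3, v4}
  B6 = {v6}
u0 ∈ B0, v0 ∈ B4 → different blocks

NO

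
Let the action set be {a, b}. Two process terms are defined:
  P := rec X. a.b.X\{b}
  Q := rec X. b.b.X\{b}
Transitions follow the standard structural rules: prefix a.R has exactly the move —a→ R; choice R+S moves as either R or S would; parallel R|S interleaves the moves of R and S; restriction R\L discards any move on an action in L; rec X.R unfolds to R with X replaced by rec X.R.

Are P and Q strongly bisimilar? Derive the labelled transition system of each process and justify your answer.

P ≁ Q

P's transition system — 4 states:
  p0 = rec X. a.b.X\{b} ⊢ —a→ p1
  p1 = b.(rec X. a.b.X\{b})\{b} ⊢ —b→ p2
  p2 = (rec X. a.b.X\{b})\{b} ⊢ —a→ p3
  p3 = (b.(rec X. a.b.X\{b})\{b})\{b} ⊢ deadlocked
Q's transition system — 3 states:
  q0 = rec X. b.b.X\{b} ⊢ —b→ q1
  q1 = b.(rec X. b.b.X\{b})\{b} ⊢ —b→ q2
  q2 = (rec X. b.b.X\{b})\{b} ⊢ deadlocked
Coarsest stable partition (strong bisimilarity classes):
  B0 = {p0}
  B1 = {p1}
  B2 = {p2}
  B3 = {p3, q2}
  B4 = {q0}
  B5 = {q1}
p0 ∈ B0, q0 ∈ B4 → different blocks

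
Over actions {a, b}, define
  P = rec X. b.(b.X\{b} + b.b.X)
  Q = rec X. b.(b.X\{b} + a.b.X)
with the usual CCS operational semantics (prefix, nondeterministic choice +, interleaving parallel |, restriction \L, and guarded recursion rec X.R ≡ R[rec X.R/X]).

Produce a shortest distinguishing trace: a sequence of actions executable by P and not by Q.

LTS(P): 4 reachable states
  s0 = rec X. b.(b.X\{b} + b.b.X) → --b--▸ s1
  s1 = b.(rec X. b.(b.X\{b} + b.b.X))\{b} + b.b.(rec X. b.(b.X\{b} + b.b.X)) → --b--▸ s2, --b--▸ s3
  s2 = (rec X. b.(b.X\{b} + b.b.X))\{b} → (no moves)
  s3 = b.(rec X. b.(b.X\{b} + b.b.X)) → --b--▸ s0
LTS(Q): 4 reachable states
  t0 = rec X. b.(b.X\{b} + a.b.X) → --b--▸ t1
  t1 = b.(rec X. b.(b.X\{b} + a.b.X))\{b} + a.b.(rec X. b.(b.X\{b} + a.b.X)) → --a--▸ t2, --b--▸ t3
  t2 = b.(rec X. b.(b.X\{b} + a.b.X)) → --b--▸ t0
  t3 = (rec X. b.(b.X\{b} + a.b.X))\{b} → (no moves)
Trace ⟨bbb⟩ through P, begin at {s0}:
  [1] b ⇒ {s1}
  [2] b ⇒ {s2, s3}
  [3] b ⇒ {s0}
  P completes σ.
Trace ⟨bbb⟩ through Q, begin at {t0}:
  [1] b ⇒ {t1}
  [2] b ⇒ {t3}
  [3] b ⇒ ∅  — Q cannot continue

bbb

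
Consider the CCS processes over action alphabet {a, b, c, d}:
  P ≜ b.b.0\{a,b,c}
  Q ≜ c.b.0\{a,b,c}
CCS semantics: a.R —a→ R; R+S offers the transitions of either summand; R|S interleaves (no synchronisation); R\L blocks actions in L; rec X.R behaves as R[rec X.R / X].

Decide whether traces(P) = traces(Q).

LTS(P): 3 reachable states
  s0 = b.b.0\{a,b,c} :: -b-> s1
  s1 = b.0\{a,b,c} :: -b-> s2
  s2 = 0\{a,b,c} :: stopped
LTS(Q): 3 reachable states
  t0 = c.b.0\{a,b,c} :: -c-> t1
  t1 = b.0\{a,b,c} :: -b-> t2
  t2 = 0\{a,b,c} :: stopped
Run σ = ⟨b⟩ on P: start {s0}
  after b @ step 1: {s1}
  P completes σ.
Run σ = ⟨b⟩ on Q: start {t0}
  after b @ step 1: no successor for Q

trace-distinct — witness ⟨b⟩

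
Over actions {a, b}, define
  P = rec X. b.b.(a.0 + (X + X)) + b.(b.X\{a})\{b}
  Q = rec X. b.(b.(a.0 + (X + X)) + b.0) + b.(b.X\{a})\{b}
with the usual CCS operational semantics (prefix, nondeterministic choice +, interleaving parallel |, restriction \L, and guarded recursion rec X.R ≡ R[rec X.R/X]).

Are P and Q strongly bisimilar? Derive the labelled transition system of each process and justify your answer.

not bisimilar

LTS(P): 5 reachable states
  p0 = rec X. b.b.(a.0 + (X + X)) + b.(b.X\{a})\{b} ⊢ -b-> p1, -b-> p2
  p1 = (b.(rec X. b.b.(a.0 + (X + X)) + b.(b.X\{a})\{b})\{a})\{b} ⊢ ·
  p2 = b.(a.0 + ((rec X. b.b.(a.0 + (X + X)) + b.(b.X\{a})\{b}) + (rec X. b.b.(a.0 + (X + X)) + b.(b.X\{a})\{b}))) ⊢ -b-> p3
  p3 = a.0 + ((rec X. b.b.(a.0 + (X + X)) + b.(b.X\{a})\{b}) + (rec X. b.b.(a.0 + (X + X)) + b.(b.X\{a})\{b})) ⊢ -a-> p4, -b-> p1, -b-> p2
  p4 = 0 ⊢ ·
LTS(Q): 5 reachable states
  q0 = rec X. b.(b.(a.0 + (X + X)) + b.0) + b.(b.X\{a})\{b} ⊢ -b-> q1, -b-> q2
  q1 = (b.(rec X. b.(b.(a.0 + (X + X)) + b.0) + b.(b.X\{a})\{b})\{a})\{b} ⊢ ·
  q2 = b.(a.0 + ((rec X. b.(b.(a.0 + (X + X)) + b.0) + b.(b.X\{a})\{b}) + (rec X. b.(b.(a.0 + (X + X)) + b.0) + b.(b.X\{a})\{b}))) + b.0 ⊢ -b-> q3, -b-> q4
  q3 = 0 ⊢ ·
  q4 = a.0 + ((rec X. b.(b.(a.0 + (X + X)) + b.0) + b.(b.X\{a})\{b}) + (rec X. b.(b.(a.0 + (X + X)) + b.0) + b.(b.X\{a})\{b})) ⊢ -a-> q3, -b-> q1, -b-> q2
Coarsest stable partition (strong bisimilarity classes):
  B0 = {p0}
  B1 = {p1, p4, q1, q3}
  B2 = {p2}
  B3 = {p3}
  B4 = {q0}
  B5 = {q2}
  B6 = {q4}
p0 ∈ B0, q0 ∈ B4 → different blocks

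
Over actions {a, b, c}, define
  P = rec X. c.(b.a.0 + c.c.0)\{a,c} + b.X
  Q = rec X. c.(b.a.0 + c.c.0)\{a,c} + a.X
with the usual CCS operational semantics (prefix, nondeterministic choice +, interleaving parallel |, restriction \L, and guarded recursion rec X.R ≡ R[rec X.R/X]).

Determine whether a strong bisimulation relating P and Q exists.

P's transition system — 3 states:
  m0 = rec X. c.(b.a.0 + c.c.0)\{a,c} + b.X :: —b→ m0, —c→ m1
  m1 = (b.a.0 + c.c.0)\{a,c} :: —b→ m2
  m2 = (a.0)\{a,c} :: ∅
Q's transition system — 3 states:
  n0 = rec X. c.(b.a.0 + c.c.0)\{a,c} + a.X :: —a→ n0, —c→ n1
  n1 = (b.a.0 + c.c.0)\{a,c} :: —b→ n2
  n2 = (a.0)\{a,c} :: ∅
Partition-refinement fixed point:
  B0 = {m0}
  B1 = {m1, n1}
  B2 = {m2, n2}
  B3 = {n0}
m0 ∈ B0, n0 ∈ B3 → different blocks

not bisimilar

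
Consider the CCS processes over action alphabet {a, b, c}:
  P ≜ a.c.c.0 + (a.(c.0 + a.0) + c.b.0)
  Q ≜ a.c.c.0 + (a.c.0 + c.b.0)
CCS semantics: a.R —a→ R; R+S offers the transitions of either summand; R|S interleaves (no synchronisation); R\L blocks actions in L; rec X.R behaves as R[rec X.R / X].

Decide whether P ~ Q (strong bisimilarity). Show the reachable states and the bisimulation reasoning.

NO

LTS(P): 6 reachable states
  u0 = a.c.c.0 + (a.(c.0 + a.0) + c.b.0) ⊢ --a--▸ u1, --a--▸ u2, --c--▸ u3
  u1 = c.0 + a.0 ⊢ --a--▸ u4, --c--▸ u4
  u2 = c.c.0 ⊢ --c--▸ u5
  u3 = b.0 ⊢ --b--▸ u4
  u4 = 0 ⊢ ∅
  u5 = c.0 ⊢ --c--▸ u4
LTS(Q): 5 reachable states
  v0 = a.c.c.0 + (a.c.0 + c.b.0) ⊢ --a--▸ v1, --a--▸ v2, --c--▸ v3
  v1 = c.0 ⊢ --c--▸ v4
  v2 = c.c.0 ⊢ --c--▸ v1
  v3 = b.0 ⊢ --b--▸ v4
  v4 = 0 ⊢ ∅
Partition-refinement fixed point:
  B0 = {u0}
  B1 = {u2, v2}
  B2 = {u5, v1}
  B3 = {u4, v4}
  B4 = {u1}
  B5 = {u3, v3}
  B6 = {v0}
u0 ∈ B0, v0 ∈ B6 → different blocks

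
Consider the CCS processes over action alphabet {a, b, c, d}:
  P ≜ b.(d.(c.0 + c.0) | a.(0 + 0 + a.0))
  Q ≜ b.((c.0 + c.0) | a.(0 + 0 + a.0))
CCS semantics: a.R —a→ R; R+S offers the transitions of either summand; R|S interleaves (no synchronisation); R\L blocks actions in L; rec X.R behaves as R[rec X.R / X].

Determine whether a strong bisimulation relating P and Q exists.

not bisimilar

Reachable graph of P (10 states):
  m0 = b.(d.(c.0 + c.0) | a.(0 + 0 + a.0)) | -b-> m1
  m1 = d.(c.0 + c.0) | a.(0 + 0 + a.0) | -a-> m2, -d-> m3
  m2 = d.(c.0 + c.0) | (0 + 0 + a.0) | -a-> m4, -d-> m5
  m3 = (c.0 + c.0) | a.(0 + 0 + a.0) | -a-> m5, -c-> m6
  m4 = d.(c.0 + c.0) | 0 | -d-> m7
  m5 = (c.0 + c.0) | (0 + 0 + a.0) | -a-> m7, -c-> m8
  m6 = 0 | a.(0 + 0 + a.0) | -a-> m8
  m7 = (c.0 + c.0) | 0 | -c-> m9
  m8 = 0 | (0 + 0 + a.0) | -a-> m9
  m9 = 0 | 0 | ·
Reachable graph of Q (7 states):
  n0 = b.((c.0 + c.0) | a.(0 + 0 + a.0)) | -b-> n1
  n1 = (c.0 + c.0) | a.(0 + 0 + a.0) | -a-> n2, -c-> n3
  n2 = (c.0 + c.0) | (0 + 0 + a.0) | -a-> n4, -c-> n5
  n3 = 0 | a.(0 + 0 + a.0) | -a-> n5
  n4 = (c.0 + c.0) | 0 | -c-> n6
  n5 = 0 | (0 + 0 + a.0) | -a-> n6
  n6 = 0 | 0 | ·
Coarsest stable partition (strong bisimilarity classes):
  B0 = {m0}
  B1 = {m1}
  B2 = {m2}
  B3 = {m5, n2}
  B4 = {m8, n5}
  B5 = {m9, n6}
  B6 = {m7, n4}
  B7 = {m4}
  B8 = {m3, n1}
  B9 = {m6, n3}
  B10 = {n0}
m0 ∈ B0, n0 ∈ B10 → different blocks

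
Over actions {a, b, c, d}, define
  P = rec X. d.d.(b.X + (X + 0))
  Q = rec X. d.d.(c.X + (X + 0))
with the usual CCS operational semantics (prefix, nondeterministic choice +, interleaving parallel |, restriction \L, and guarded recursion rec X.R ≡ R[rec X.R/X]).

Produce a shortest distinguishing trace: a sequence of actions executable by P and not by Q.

P's transition system — 3 states:
  p0 = rec X. d.d.(b.X + (X + 0)) :: =d=> p1
  p1 = d.(b.(rec X. d.d.(b.X + (X + 0))) + ((rec X. d.d.(b.X + (X + 0))) + 0)) :: =d=> p2
  p2 = b.(rec X. d.d.(b.X + (X + 0))) + ((rec X. d.d.(b.X + (X + 0))) + 0) :: =b=> p0, =d=> p1
Q's transition system — 3 states:
  q0 = rec X. d.d.(c.X + (X + 0)) :: =d=> q1
  q1 = d.(c.(rec X. d.d.(c.X + (X + 0))) + ((rec X. d.d.(c.X + (X + 0))) + 0)) :: =d=> q2
  q2 = c.(rec X. d.d.(c.X + (X + 0))) + ((rec X. d.d.(c.X + (X + 0))) + 0) :: =c=> q0, =d=> q1
Trace ⟨ddb⟩ through P, begin at {p0}:
  [1] d ⇒ {p1}
  [2] d ⇒ {p2}
  [3] b ⇒ {p0}
  — P admits the full trace.
Trace ⟨ddb⟩ through Q, begin at {q0}:
  [1] d ⇒ {q1}
  [2] d ⇒ {q2}
  [3] b ⇒ no successor for Q

ddb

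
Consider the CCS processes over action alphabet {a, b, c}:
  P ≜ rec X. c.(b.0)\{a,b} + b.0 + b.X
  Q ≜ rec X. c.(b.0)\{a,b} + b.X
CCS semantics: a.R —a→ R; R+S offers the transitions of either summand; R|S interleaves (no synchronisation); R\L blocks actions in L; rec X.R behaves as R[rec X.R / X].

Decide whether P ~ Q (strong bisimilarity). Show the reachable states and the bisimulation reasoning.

P ≁ Q

P's transition system — 3 states:
  s0 = rec X. c.(b.0)\{a,b} + b.0 + b.X has moves ··b··> s0, ··b··> s1, ··c··> s2
  s1 = 0 has moves ∅
  s2 = (b.0)\{a,b} has moves ∅
Q's transition system — 2 states:
  t0 = rec X. c.(b.0)\{a,b} + b.X has moves ··b··> t0, ··c··> t1
  t1 = (b.0)\{a,b} has moves ∅
Bisimilarity quotient blocks:
  B0 = {s0}
  B1 = {s1, s2, t1}
  B2 = {t0}
s0 ∈ B0, t0 ∈ B2 → different blocks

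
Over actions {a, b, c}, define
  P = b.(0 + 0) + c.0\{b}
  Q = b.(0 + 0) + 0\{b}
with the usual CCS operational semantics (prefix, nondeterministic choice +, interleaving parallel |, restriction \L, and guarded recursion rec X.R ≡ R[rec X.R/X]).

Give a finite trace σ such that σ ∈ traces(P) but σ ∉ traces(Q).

c

P's transition system — 3 states:
  u0 = b.(0 + 0) + c.0\{b} has moves ··b··> u1, ··c··> u2
  u1 = 0 + 0 has moves ∅
  u2 = 0\{b} has moves ∅
Q's transition system — 2 states:
  v0 = b.(0 + 0) + 0\{b} has moves ··b··> v1
  v1 = 0 + 0 has moves ∅
Executing c from P (initial set {u0}):
  step 1 (c): {u2}
  P completes σ.
Executing c from Q (initial set {v0}):
  step 1 (c): ∅  — Q cannot continue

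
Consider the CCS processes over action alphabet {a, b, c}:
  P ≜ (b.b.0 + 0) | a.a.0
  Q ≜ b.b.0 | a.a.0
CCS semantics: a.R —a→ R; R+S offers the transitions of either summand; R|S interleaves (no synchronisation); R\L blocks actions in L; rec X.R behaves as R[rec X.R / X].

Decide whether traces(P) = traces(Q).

YES

P's transition system — 9 states:
  s0 = (b.b.0 + 0) | a.a.0 has moves ··a··> s1, ··b··> s2
  s1 = (b.b.0 + 0) | a.0 has moves ··a··> s3, ··b··> s4
  s2 = b.0 | a.a.0 has moves ··a··> s4, ··b··> s5
  s3 = (b.b.0 + 0) | 0 has moves ··b··> s6
  s4 = b.0 | a.0 has moves ··a··> s6, ··b··> s7
  s5 = 0 | a.a.0 has moves ··a··> s7
  s6 = b.0 | 0 has moves ··b··> s8
  s7 = 0 | a.0 has moves ··a··> s8
  s8 = 0 | 0 has moves ∅
Q's transition system — 9 states:
  t0 = b.b.0 | a.a.0 has moves ··a··> t1, ··b··> t2
  t1 = b.b.0 | a.0 has moves ··a··> t3, ··b··> t4
  t2 = b.0 | a.a.0 has moves ··a··> t4, ··b··> t5
  t3 = b.b.0 | 0 has moves ··b··> t6
  t4 = b.0 | a.0 has moves ··a··> t6, ··b··> t7
  t5 = 0 | a.a.0 has moves ··a··> t7
  t6 = b.0 | 0 has moves ··b··> t8
  t7 = 0 | a.0 has moves ··a··> t8
  t8 = 0 | 0 has moves ∅
Partition-refinement fixed point:
  B0 = {s0, t0}
  B1 = {s2, t2}
  B2 = {s4, t4}
  B3 = {s7, t7}
  B4 = {s8, t8}
  B5 = {s6, t6}
  B6 = {s5, t5}
  B7 = {s1, t1}
  B8 = {s3, t3}
s0 ∈ B0, t0 ∈ B0 → same block
Bisimilar ⇒ trace-equivalent.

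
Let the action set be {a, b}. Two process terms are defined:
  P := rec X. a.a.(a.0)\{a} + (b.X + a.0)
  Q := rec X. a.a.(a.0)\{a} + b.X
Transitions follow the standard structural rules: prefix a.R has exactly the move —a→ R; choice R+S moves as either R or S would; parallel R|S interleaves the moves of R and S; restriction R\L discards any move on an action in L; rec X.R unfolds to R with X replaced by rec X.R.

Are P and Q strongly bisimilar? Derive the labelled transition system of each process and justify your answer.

not bisimilar

LTS(P): 4 reachable states
  u0 = rec X. a.a.(a.0)\{a} + (b.X + a.0) | =a=> u1, =a=> u2, =b=> u0
  u1 = 0 | ·
  u2 = a.(a.0)\{a} | =a=> u3
  u3 = (a.0)\{a} | ·
LTS(Q): 3 reachable states
  v0 = rec X. a.a.(a.0)\{a} + b.X | =a=> v1, =b=> v0
  v1 = a.(a.0)\{a} | =a=> v2
  v2 = (a.0)\{a} | ·
Bisimilarity quotient blocks:
  B0 = {u0}
  B1 = {u2, v1}
  B2 = {u1, u3, v2}
  B3 = {v0}
u0 ∈ B0, v0 ∈ B3 → different blocks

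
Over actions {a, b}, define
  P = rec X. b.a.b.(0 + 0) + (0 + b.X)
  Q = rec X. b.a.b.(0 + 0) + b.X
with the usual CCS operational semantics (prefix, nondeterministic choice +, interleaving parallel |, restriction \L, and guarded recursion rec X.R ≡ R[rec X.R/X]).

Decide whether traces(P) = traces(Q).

Reachable graph of P (4 states):
  s0 = rec X. b.a.b.(0 + 0) + (0 + b.X) :: ··b··> s0, ··b··> s1
  s1 = a.b.(0 + 0) :: ··a··> s2
  s2 = b.(0 + 0) :: ··b··> s3
  s3 = 0 + 0 :: ∅
Reachable graph of Q (4 states):
  t0 = rec X. b.a.b.(0 + 0) + b.X :: ··b··> t0, ··b··> t1
  t1 = a.b.(0 + 0) :: ··a··> t2
  t2 = b.(0 + 0) :: ··b··> t3
  t3 = 0 + 0 :: ∅
Coarsest stable partition (strong bisimilarity classes):
  B0 = {s0, t0}
  B1 = {s1, t1}
  B2 = {s2, t2}
  B3 = {s3, t3}
s0 ∈ B0, t0 ∈ B0 → same block
Bisimilar ⇒ trace-equivalent.

YES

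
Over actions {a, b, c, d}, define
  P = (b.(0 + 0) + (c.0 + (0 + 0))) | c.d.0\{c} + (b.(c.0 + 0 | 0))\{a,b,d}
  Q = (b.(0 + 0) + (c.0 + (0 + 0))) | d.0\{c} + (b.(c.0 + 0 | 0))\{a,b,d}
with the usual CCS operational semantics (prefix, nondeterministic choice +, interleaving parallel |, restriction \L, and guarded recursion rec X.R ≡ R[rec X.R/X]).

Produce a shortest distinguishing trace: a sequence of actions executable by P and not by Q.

P's transition system — 9 states:
  s0 = (b.(0 + 0) + (c.0 + (0 + 0))) | c.d.0\{c} + (b.(c.0 + 0 | 0))\{a,b,d} | ··b··> s1, ··c··> s2, ··c··> s3
  s1 = (0 + 0) | c.d.0\{c} | ··c··> s4
  s2 = (b.(0 + 0) + (c.0 + (0 + 0))) | d.0\{c} | ··b··> s4, ··c··> s5, ··d··> s6
  s3 = 0 | c.d.0\{c} | ··c··> s5
  s4 = (0 + 0) | d.0\{c} | ··d··> s7
  s5 = 0 | d.0\{c} | ··d··> s8
  s6 = (b.(0 + 0) + (c.0 + (0 + 0))) | 0\{c} | ··b··> s7, ··c··> s8
  s7 = (0 + 0) | 0\{c} | ·
  s8 = 0 | 0\{c} | ·
Q's transition system — 6 states:
  t0 = (b.(0 + 0) + (c.0 + (0 + 0))) | d.0\{c} + (b.(c.0 + 0 | 0))\{a,b,d} | ··b··> t1, ··c··> t2, ··d··> t3
  t1 = (0 + 0) | d.0\{c} | ··d··> t4
  t2 = 0 | d.0\{c} | ··d··> t5
  t3 = (b.(0 + 0) + (c.0 + (0 + 0))) | 0\{c} | ··b··> t4, ··c··> t5
  t4 = (0 + 0) | 0\{c} | ·
  t5 = 0 | 0\{c} | ·
Trace ⟨bc⟩ through P, begin at {s0}:
  [1] b ⇒ {s1}
  [2] c ⇒ {s4}
  — P admits the full trace.
Trace ⟨bc⟩ through Q, begin at {t0}:
  [1] b ⇒ {t1}
  [2] c ⇒ ∅  — Q cannot continue

bc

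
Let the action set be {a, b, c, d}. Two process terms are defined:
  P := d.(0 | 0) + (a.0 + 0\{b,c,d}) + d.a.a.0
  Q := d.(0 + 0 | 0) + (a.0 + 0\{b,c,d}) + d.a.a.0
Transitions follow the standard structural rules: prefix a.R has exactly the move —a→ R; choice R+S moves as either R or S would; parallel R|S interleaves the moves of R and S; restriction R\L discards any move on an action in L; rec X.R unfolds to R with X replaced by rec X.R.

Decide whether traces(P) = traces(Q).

YES

LTS(P): 5 reachable states
  m0 = d.(0 | 0) + (a.0 + 0\{b,c,d}) + d.a.a.0 → -a-> m1, -d-> m2, -d-> m3
  m1 = 0 → ∅
  m2 = 0 | 0 → ∅
  m3 = a.a.0 → -a-> m4
  m4 = a.0 → -a-> m1
LTS(Q): 5 reachable states
  n0 = d.(0 + 0 | 0) + (a.0 + 0\{b,c,d}) + d.a.a.0 → -a-> n1, -d-> n2, -d-> n3
  n1 = 0 → ∅
  n2 = 0 + 0 | 0 → ∅
  n3 = a.a.0 → -a-> n4
  n4 = a.0 → -a-> n1
Bisimilarity quotient blocks:
  B0 = {m0, n0}
  B1 = {m1, m2, n1, n2}
  B2 = {m3, n3}
  B3 = {m4, n4}
m0 ∈ B0, n0 ∈ B0 → same block
Bisimilar ⇒ trace-equivalent.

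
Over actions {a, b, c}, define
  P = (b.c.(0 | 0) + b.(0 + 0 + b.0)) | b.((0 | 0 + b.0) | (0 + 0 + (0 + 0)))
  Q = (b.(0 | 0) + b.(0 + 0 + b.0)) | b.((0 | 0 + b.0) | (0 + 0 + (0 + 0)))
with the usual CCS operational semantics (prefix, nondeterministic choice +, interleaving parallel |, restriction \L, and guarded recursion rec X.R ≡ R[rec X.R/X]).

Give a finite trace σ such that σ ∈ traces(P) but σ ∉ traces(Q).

bc

P's transition system — 15 states:
  m0 = (b.c.(0 | 0) + b.(0 + 0 + b.0)) | b.((0 | 0 + b.0) | (0 + 0 + (0 + 0))) → =b=> m1, =b=> m2, =b=> m3
  m1 = (0 + 0 + b.0) | b.((0 | 0 + b.0) | (0 + 0 + (0 + 0))) → =b=> m4, =b=> m5
  m2 = (b.c.(0 | 0) + b.(0 + 0 + b.0)) | ((0 | 0 + b.0) | (0 + 0 + (0 + 0))) → =b=> m4, =b=> m6, =b=> m7
  m3 = c.(0 | 0) | b.((0 | 0 + b.0) | (0 + 0 + (0 + 0))) → =b=> m7, =c=> m8
  m4 = (0 + 0 + b.0) | ((0 | 0 + b.0) | (0 + 0 + (0 + 0))) → =b=> m10, =b=> m9
  m5 = 0 | b.((0 | 0 + b.0) | (0 + 0 + (0 + 0))) → =b=> m10
  m6 = (b.c.(0 | 0) + b.(0 + 0 + b.0)) | (0 | (0 + 0 + (0 + 0))) → =b=> m11, =b=> m9
  m7 = c.(0 | 0) | ((0 | 0 + b.0) | (0 + 0 + (0 + 0))) → =b=> m11, =c=> m12
  m8 = 0 | 0 | b.((0 | 0 + b.0) | (0 + 0 + (0 + 0))) → =b=> m12
  m9 = (0 + 0 + b.0) | (0 | (0 + 0 + (0 + 0))) → =b=> m13
  m10 = 0 | ((0 | 0 + b.0) | (0 + 0 + (0 + 0))) → =b=> m13
  m11 = c.(0 | 0) | (0 | (0 + 0 + (0 + 0))) → =c=> m14
  m12 = 0 | 0 | ((0 | 0 + b.0) | (0 + 0 + (0 + 0))) → =b=> m14
  m13 = 0 | (0 | (0 + 0 + (0 + 0))) → (no moves)
  m14 = 0 | 0 | (0 | (0 + 0 + (0 + 0))) → (no moves)
Q's transition system — 12 states:
  n0 = (b.(0 | 0) + b.(0 + 0 + b.0)) | b.((0 | 0 + b.0) | (0 + 0 + (0 + 0))) → =b=> n1, =b=> n2, =b=> n3
  n1 = (0 + 0 + b.0) | b.((0 | 0 + b.0) | (0 + 0 + (0 + 0))) → =b=> n4, =b=> n5
  n2 = (b.(0 | 0) + b.(0 + 0 + b.0)) | ((0 | 0 + b.0) | (0 + 0 + (0 + 0))) → =b=> n4, =b=> n6, =b=> n7
  n3 = 0 | 0 | b.((0 | 0 + b.0) | (0 + 0 + (0 + 0))) → =b=> n7
  n4 = (0 + 0 + b.0) | ((0 | 0 + b.0) | (0 + 0 + (0 + 0))) → =b=> n8, =b=> n9
  n5 = 0 | b.((0 | 0 + b.0) | (0 + 0 + (0 + 0))) → =b=> n9
  n6 = (b.(0 | 0) + b.(0 + 0 + b.0)) | (0 | (0 + 0 + (0 + 0))) → =b=> n10, =b=> n8
  n7 = 0 | 0 | ((0 | 0 + b.0) | (0 + 0 + (0 + 0))) → =b=> n10
  n8 = (0 + 0 + b.0) | (0 | (0 + 0 + (0 + 0))) → =b=> n11
  n9 = 0 | ((0 | 0 + b.0) | (0 + 0 + (0 + 0))) → =b=> n11
  n10 = 0 | 0 | (0 | (0 + 0 + (0 + 0))) → (no moves)
  n11 = 0 | (0 | (0 + 0 + (0 + 0))) → (no moves)
Trace ⟨bc⟩ through P, begin at {m0}:
  step 1 (b): {m1, m2, m3}
  step 2 (c): {m8}
  — P admits the full trace.
Trace ⟨bc⟩ through Q, begin at {n0}:
  step 1 (b): {n1, n2, n3}
  step 2 (c): ∅  — Q cannot continue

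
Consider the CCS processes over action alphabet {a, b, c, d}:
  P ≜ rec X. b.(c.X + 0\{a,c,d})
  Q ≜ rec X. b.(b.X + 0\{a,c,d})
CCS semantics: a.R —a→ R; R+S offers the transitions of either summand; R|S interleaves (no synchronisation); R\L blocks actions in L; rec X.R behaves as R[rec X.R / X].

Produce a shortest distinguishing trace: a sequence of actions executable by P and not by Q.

LTS(P): 2 reachable states
  m0 = rec X. b.(c.X + 0\{a,c,d}) | -b-> m1
  m1 = c.(rec X. b.(c.X + 0\{a,c,d})) + 0\{a,c,d} | -c-> m0
LTS(Q): 2 reachable states
  n0 = rec X. b.(b.X + 0\{a,c,d}) | -b-> n1
  n1 = b.(rec X. b.(b.X + 0\{a,c,d})) + 0\{a,c,d} | -b-> n0
Run σ = ⟨bc⟩ on P: start {m0}
  [1] b ⇒ {m1}
  [2] c ⇒ {m0}
  ✓ P
Run σ = ⟨bc⟩ on Q: start {n0}
  [1] b ⇒ {n1}
  [2] c ⇒ no successor for Q

bc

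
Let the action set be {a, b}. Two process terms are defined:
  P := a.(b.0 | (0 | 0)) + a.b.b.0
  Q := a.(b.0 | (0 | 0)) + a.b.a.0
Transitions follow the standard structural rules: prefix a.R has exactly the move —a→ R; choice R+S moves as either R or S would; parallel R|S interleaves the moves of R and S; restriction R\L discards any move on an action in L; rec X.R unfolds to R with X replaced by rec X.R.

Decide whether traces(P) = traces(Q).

P's transition system — 6 states:
  s0 = a.(b.0 | (0 | 0)) + a.b.b.0 has moves —a→ s1, —a→ s2
  s1 = b.0 | (0 | 0) has moves —b→ s3
  s2 = b.b.0 has moves —b→ s4
  s3 = 0 | (0 | 0) has moves ·
  s4 = b.0 has moves —b→ s5
  s5 = 0 has moves ·
Q's transition system — 6 states:
  t0 = a.(b.0 | (0 | 0)) + a.b.a.0 has moves —a→ t1, —a→ t2
  t1 = b.0 | (0 | 0) has moves —b→ t3
  t2 = b.a.0 has moves —b→ t4
  t3 = 0 | (0 | 0) has moves ·
  t4 = a.0 has moves —a→ t5
  t5 = 0 has moves ·
Trace ⟨abb⟩ through P, begin at {s0}:
  step 1 (a): {s1, s2}
  step 2 (b): {s3, s4}
  step 3 (b): {s5}
  — P admits the full trace.
Trace ⟨abb⟩ through Q, begin at {t0}:
  step 1 (a): {t1, t2}
  step 2 (b): {t3, t4}
  step 3 (b): ∅ (Q stuck)

traces(P) ≠ traces(Q) — witness ⟨abb⟩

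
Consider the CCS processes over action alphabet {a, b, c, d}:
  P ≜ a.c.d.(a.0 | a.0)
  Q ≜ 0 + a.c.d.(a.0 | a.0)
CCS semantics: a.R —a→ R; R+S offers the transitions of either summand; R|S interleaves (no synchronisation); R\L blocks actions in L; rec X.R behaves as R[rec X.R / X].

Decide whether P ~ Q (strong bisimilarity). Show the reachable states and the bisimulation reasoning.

bisimilar

LTS(P): 7 reachable states
  m0 = a.c.d.(a.0 | a.0) ⊢ --a--▸ m1
  m1 = c.d.(a.0 | a.0) ⊢ --c--▸ m2
  m2 = d.(a.0 | a.0) ⊢ --d--▸ m3
  m3 = a.0 | a.0 ⊢ --a--▸ m4, --a--▸ m5
  m4 = 0 | a.0 ⊢ --a--▸ m6
  m5 = a.0 | 0 ⊢ --a--▸ m6
  m6 = 0 | 0 ⊢ ·
LTS(Q): 7 reachable states
  n0 = 0 + a.c.d.(a.0 | a.0) ⊢ --a--▸ n1
  n1 = c.d.(a.0 | a.0) ⊢ --c--▸ n2
  n2 = d.(a.0 | a.0) ⊢ --d--▸ n3
  n3 = a.0 | a.0 ⊢ --a--▸ n4, --a--▸ n5
  n4 = 0 | a.0 ⊢ --a--▸ n6
  n5 = a.0 | 0 ⊢ --a--▸ n6
  n6 = 0 | 0 ⊢ ·
Coarsest stable partition (strong bisimilarity classes):
  B0 = {m0, n0}
  B1 = {m1, n1}
  B2 = {m2, n2}
  B3 = {m3, n3}
  B4 = {m4, m5, n4, n5}
  B5 = {m6, n6}
m0 ∈ B0, n0 ∈ B0 → same block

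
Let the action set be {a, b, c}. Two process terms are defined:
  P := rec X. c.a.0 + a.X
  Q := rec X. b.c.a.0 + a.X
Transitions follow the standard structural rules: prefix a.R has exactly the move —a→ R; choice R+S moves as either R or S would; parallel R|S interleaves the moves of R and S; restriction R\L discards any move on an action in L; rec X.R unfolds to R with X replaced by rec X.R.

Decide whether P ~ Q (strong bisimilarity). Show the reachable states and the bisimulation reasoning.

LTS(P): 3 reachable states
  p0 = rec X. c.a.0 + a.X ⊢ ··a··> p0, ··c··> p1
  p1 = a.0 ⊢ ··a··> p2
  p2 = 0 ⊢ ∅
LTS(Q): 4 reachable states
  q0 = rec X. b.c.a.0 + a.X ⊢ ··a··> q0, ··b··> q1
  q1 = c.a.0 ⊢ ··c··> q2
  q2 = a.0 ⊢ ··a··> q3
  q3 = 0 ⊢ ∅
Coarsest stable partition (strong bisimilarity classes):
  B0 = {p0}
  B1 = {p1, q2}
  B2 = {p2, q3}
  B3 = {q0}
  B4 = {q1}
p0 ∈ B0, q0 ∈ B3 → different blocks

not bisimilar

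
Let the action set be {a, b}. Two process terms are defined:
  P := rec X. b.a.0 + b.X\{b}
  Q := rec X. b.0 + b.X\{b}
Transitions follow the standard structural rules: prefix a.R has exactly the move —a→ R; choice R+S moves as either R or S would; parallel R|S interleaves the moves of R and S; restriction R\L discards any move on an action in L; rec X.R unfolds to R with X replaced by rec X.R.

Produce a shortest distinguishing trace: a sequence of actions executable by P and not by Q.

ba

P's transition system — 4 states:
  s0 = rec X. b.a.0 + b.X\{b} | =b=> s1, =b=> s2
  s1 = (rec X. b.a.0 + b.X\{b})\{b} | stopped
  s2 = a.0 | =a=> s3
  s3 = 0 | stopped
Q's transition system — 3 states:
  t0 = rec X. b.0 + b.X\{b} | =b=> t1, =b=> t2
  t1 = (rec X. b.0 + b.X\{b})\{b} | stopped
  t2 = 0 | stopped
Executing ba from P (initial set {s0}):
  step 1 (b): {s1, s2}
  step 2 (a): {s3}
  — P admits the full trace.
Executing ba from Q (initial set {t0}):
  step 1 (b): {t1, t2}
  step 2 (a): ∅  — Q cannot continue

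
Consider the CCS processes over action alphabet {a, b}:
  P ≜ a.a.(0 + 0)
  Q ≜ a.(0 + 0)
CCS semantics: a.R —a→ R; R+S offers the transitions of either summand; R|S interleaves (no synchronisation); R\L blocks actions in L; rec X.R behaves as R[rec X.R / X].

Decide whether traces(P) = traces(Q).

NO — witness ⟨aa⟩

LTS(P): 3 reachable states
  m0 = a.a.(0 + 0) | -a-> m1
  m1 = a.(0 + 0) | -a-> m2
  m2 = 0 + 0 | ·
LTS(Q): 2 reachable states
  n0 = a.(0 + 0) | -a-> n1
  n1 = 0 + 0 | ·
Executing aa from P (initial set {m0}):
  after a @ step 1: {m1}
  after a @ step 2: {m2}
  P completes σ.
Executing aa from Q (initial set {n0}):
  after a @ step 1: {n1}
  after a @ step 2: ∅  — Q cannot continue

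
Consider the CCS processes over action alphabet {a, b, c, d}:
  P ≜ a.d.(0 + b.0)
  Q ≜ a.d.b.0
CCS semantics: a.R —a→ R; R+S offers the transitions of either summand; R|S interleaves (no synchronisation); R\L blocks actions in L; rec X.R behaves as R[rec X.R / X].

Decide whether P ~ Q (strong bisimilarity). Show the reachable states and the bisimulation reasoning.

P ~ Q

LTS(P): 4 reachable states
  u0 = a.d.(0 + b.0) | =a=> u1
  u1 = d.(0 + b.0) | =d=> u2
  u2 = 0 + b.0 | =b=> u3
  u3 = 0 | ·
LTS(Q): 4 reachable states
  v0 = a.d.b.0 | =a=> v1
  v1 = d.b.0 | =d=> v2
  v2 = b.0 | =b=> v3
  v3 = 0 | ·
Bisimilarity quotient blocks:
  B0 = {u0, v0}
  B1 = {u1, v1}
  B2 = {u2, v2}
  B3 = {u3, v3}
u0 ∈ B0, v0 ∈ B0 → same block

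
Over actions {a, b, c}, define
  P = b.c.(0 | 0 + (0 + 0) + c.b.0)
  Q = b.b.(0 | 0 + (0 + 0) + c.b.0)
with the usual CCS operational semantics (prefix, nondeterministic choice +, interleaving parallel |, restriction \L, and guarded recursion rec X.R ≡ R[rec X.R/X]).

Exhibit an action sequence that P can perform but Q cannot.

bc

P's transition system — 5 states:
  m0 = b.c.(0 | 0 + (0 + 0) + c.b.0) has moves =b=> m1
  m1 = c.(0 | 0 + (0 + 0) + c.b.0) has moves =c=> m2
  m2 = 0 | 0 + (0 + 0) + c.b.0 has moves =c=> m3
  m3 = b.0 has moves =b=> m4
  m4 = 0 has moves ·
Q's transition system — 5 states:
  n0 = b.b.(0 | 0 + (0 + 0) + c.b.0) has moves =b=> n1
  n1 = b.(0 | 0 + (0 + 0) + c.b.0) has moves =b=> n2
  n2 = 0 | 0 + (0 + 0) + c.b.0 has moves =c=> n3
  n3 = b.0 has moves =b=> n4
  n4 = 0 has moves ·
Executing bc from P (initial set {m0}):
  step 1 (b): {m1}
  step 2 (c): {m2}
  ✓ P
Executing bc from Q (initial set {n0}):
  step 1 (b): {n1}
  step 2 (c): ∅  — Q cannot continue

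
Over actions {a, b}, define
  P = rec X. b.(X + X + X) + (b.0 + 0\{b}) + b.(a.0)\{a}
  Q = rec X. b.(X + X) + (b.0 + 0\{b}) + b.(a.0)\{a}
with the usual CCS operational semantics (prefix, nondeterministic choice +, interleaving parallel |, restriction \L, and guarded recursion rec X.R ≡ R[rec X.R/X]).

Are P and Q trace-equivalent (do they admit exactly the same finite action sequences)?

LTS(P): 4 reachable states
  p0 = rec X. b.(X + X + X) + (b.0 + 0\{b}) + b.(a.0)\{a} :: —b→ p1, —b→ p2, —b→ p3
  p1 = (a.0)\{a} :: ∅
  p2 = (rec X. b.(X + X + X) + (b.0 + 0\{b}) + b.(a.0)\{a}) + (rec X. b.(X + X + X) + (b.0 + 0\{b}) + b.(a.0)\{a}) + (rec X. b.(X + X + X) + (b.0 + 0\{b}) + b.(a.0)\{a}) :: —b→ p1, —b→ p2, —b→ p3
  p3 = 0 :: ∅
LTS(Q): 4 reachable states
  q0 = rec X. b.(X + X) + (b.0 + 0\{b}) + b.(a.0)\{a} :: —b→ q1, —b→ q2, —b→ q3
  q1 = (a.0)\{a} :: ∅
  q2 = (rec X. b.(X + X) + (b.0 + 0\{b}) + b.(a.0)\{a}) + (rec X. b.(X + X) + (b.0 + 0\{b}) + b.(a.0)\{a}) :: —b→ q1, —b→ q2, —b→ q3
  q3 = 0 :: ∅
Partition-refinement fixed point:
  B0 = {p0, p2, q0, q2}
  B1 = {p1, p3, q1, q3}
p0 ∈ B0, q0 ∈ B0 → same block
Bisimilar ⇒ trace-equivalent.

YES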